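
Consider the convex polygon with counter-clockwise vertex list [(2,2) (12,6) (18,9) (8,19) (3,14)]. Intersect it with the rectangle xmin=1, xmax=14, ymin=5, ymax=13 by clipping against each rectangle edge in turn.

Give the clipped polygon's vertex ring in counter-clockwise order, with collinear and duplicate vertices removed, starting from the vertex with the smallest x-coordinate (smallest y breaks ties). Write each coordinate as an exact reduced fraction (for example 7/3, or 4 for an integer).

1. After x ≥ 1: [(2,2) (12,6) (18,9) (8,19) (3,14)]
2. After x ≤ 14: [(2,2) (12,6) (14,7) (14,13) (8,19) (3,14)]
3. After y ≥ 5: [(9/4,5) (19/2,5) (12,6) (14,7) (14,13) (8,19) (3,14)]
4. After y ≤ 13: [(35/12,13) (9/4,5) (19/2,5) (12,6) (14,7) (14,13) (14,13)]
5. Canonical ring: [(9/4,5) (19/2,5) (12,6) (14,7) (14,13) (35/12,13)]

Clipped polygon: [(9/4,5) (19/2,5) (12,6) (14,7) (14,13) (35/12,13)]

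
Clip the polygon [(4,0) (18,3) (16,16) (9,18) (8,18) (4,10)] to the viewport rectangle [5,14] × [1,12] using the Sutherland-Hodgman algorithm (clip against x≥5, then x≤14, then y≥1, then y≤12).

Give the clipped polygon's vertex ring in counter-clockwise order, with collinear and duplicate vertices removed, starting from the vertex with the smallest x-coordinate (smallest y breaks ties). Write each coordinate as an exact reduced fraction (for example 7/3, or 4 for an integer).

Clipped polygon: [(5,1) (26/3,1) (14,15/7) (14,12) (5,12)]

1. After x ≥ 5: [(5,3/14) (18,3) (16,16) (9,18) (8,18) (5,12)]
2. After x ≤ 14: [(5,3/14) (14,15/7) (14,116/7) (9,18) (8,18) (5,12)]
3. After y ≥ 1: [(5,1) (26/3,1) (14,15/7) (14,116/7) (9,18) (8,18) (5,12)]
4. After y ≤ 12: [(5,1) (26/3,1) (14,15/7) (14,12) (5,12) (5,12)]
5. Canonical ring: [(5,1) (26/3,1) (14,15/7) (14,12) (5,12)]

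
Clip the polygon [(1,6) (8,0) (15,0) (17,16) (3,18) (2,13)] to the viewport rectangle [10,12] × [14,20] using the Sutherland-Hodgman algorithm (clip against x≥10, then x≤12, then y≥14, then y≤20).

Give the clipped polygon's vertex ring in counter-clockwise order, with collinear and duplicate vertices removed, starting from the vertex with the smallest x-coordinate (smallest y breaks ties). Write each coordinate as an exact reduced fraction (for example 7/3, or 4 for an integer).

Clipped polygon: [(10,14) (12,14) (12,117/7) (10,17)]

1. After x ≥ 10: [(10,0) (15,0) (17,16) (10,17)]
2. After x ≤ 12: [(10,0) (12,0) (12,117/7) (10,17)]
3. After y ≥ 14: [(10,14) (12,14) (12,117/7) (10,17)]
4. After y ≤ 20: [(10,14) (12,14) (12,117/7) (10,17)]
5. Canonical ring: [(10,14) (12,14) (12,117/7) (10,17)]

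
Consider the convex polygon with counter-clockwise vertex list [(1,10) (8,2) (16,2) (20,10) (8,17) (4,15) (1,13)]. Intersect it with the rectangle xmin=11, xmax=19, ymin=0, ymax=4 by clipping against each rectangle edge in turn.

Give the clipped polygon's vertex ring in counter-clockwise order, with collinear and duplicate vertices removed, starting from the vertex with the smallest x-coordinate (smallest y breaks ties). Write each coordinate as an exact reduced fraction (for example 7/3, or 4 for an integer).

1. After x ≥ 11: [(11,2) (16,2) (20,10) (11,61/4)]
2. After x ≤ 19: [(11,2) (16,2) (19,8) (19,127/12) (11,61/4)]
3. After y ≥ 0: [(11,2) (16,2) (19,8) (19,127/12) (11,61/4)]
4. After y ≤ 4: [(11,4) (11,2) (16,2) (17,4)]
5. Canonical ring: [(11,2) (16,2) (17,4) (11,4)]

Clipped polygon: [(11,2) (16,2) (17,4) (11,4)]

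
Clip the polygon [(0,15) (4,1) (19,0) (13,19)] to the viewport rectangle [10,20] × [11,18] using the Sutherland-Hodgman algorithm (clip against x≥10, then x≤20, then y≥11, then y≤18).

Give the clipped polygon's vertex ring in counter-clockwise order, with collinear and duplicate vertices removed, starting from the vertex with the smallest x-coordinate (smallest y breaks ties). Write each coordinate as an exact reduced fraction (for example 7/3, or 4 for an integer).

Clipped polygon: [(10,11) (295/19,11) (253/19,18) (10,18)]

1. After x ≥ 10: [(10,235/13) (10,3/5) (19,0) (13,19)]
2. After x ≤ 20: [(10,235/13) (10,3/5) (19,0) (13,19)]
3. After y ≥ 11: [(10,235/13) (10,11) (295/19,11) (13,19)]
4. After y ≤ 18: [(10,18) (10,11) (295/19,11) (253/19,18)]
5. Canonical ring: [(10,11) (295/19,11) (253/19,18) (10,18)]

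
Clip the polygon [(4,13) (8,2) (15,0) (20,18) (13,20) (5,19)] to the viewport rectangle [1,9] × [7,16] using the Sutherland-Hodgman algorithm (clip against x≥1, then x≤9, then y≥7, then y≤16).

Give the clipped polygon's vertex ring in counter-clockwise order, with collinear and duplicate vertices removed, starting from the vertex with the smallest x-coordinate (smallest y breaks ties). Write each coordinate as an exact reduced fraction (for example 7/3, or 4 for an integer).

1. After x ≥ 1: [(4,13) (8,2) (15,0) (20,18) (13,20) (5,19)]
2. After x ≤ 9: [(4,13) (8,2) (9,12/7) (9,39/2) (5,19)]
3. After y ≥ 7: [(4,13) (68/11,7) (9,7) (9,39/2) (5,19)]
4. After y ≤ 16: [(9/2,16) (4,13) (68/11,7) (9,7) (9,16)]
5. Canonical ring: [(4,13) (68/11,7) (9,7) (9,16) (9/2,16)]

Clipped polygon: [(4,13) (68/11,7) (9,7) (9,16) (9/2,16)]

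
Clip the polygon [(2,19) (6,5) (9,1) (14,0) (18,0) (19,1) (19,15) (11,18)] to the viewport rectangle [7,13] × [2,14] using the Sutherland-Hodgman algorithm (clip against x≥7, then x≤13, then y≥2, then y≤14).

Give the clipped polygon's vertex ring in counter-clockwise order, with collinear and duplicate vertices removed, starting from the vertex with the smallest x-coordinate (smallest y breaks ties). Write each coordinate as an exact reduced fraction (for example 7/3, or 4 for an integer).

Clipped polygon: [(7,11/3) (33/4,2) (13,2) (13,14) (7,14)]

1. After x ≥ 7: [(7,166/9) (7,11/3) (9,1) (14,0) (18,0) (19,1) (19,15) (11,18)]
2. After x ≤ 13: [(7,166/9) (7,11/3) (9,1) (13,1/5) (13,69/4) (11,18)]
3. After y ≥ 2: [(7,166/9) (7,11/3) (33/4,2) (13,2) (13,69/4) (11,18)]
4. After y ≤ 14: [(7,14) (7,11/3) (33/4,2) (13,2) (13,14)]
5. Canonical ring: [(7,11/3) (33/4,2) (13,2) (13,14) (7,14)]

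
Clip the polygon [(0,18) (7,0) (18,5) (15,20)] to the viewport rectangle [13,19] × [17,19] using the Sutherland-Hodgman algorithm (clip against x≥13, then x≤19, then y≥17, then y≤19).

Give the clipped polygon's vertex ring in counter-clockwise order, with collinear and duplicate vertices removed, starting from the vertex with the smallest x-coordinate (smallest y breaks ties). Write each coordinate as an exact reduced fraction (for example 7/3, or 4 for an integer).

Clipped polygon: [(13,17) (78/5,17) (76/5,19) (13,19)]

1. After x ≥ 13: [(13,296/15) (13,30/11) (18,5) (15,20)]
2. After x ≤ 19: [(13,296/15) (13,30/11) (18,5) (15,20)]
3. After y ≥ 17: [(13,296/15) (13,17) (78/5,17) (15,20)]
4. After y ≤ 19: [(13,19) (13,17) (78/5,17) (76/5,19)]
5. Canonical ring: [(13,17) (78/5,17) (76/5,19) (13,19)]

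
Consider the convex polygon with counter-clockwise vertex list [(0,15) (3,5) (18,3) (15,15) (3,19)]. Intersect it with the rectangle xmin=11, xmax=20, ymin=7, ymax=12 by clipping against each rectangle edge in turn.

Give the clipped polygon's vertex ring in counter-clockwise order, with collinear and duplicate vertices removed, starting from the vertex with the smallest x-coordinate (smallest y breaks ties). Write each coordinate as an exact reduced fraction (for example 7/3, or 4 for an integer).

1. After x ≥ 11: [(11,59/15) (18,3) (15,15) (11,49/3)]
2. After x ≤ 20: [(11,59/15) (18,3) (15,15) (11,49/3)]
3. After y ≥ 7: [(11,7) (17,7) (15,15) (11,49/3)]
4. After y ≤ 12: [(11,12) (11,7) (17,7) (63/4,12)]
5. Canonical ring: [(11,7) (17,7) (63/4,12) (11,12)]

Clipped polygon: [(11,7) (17,7) (63/4,12) (11,12)]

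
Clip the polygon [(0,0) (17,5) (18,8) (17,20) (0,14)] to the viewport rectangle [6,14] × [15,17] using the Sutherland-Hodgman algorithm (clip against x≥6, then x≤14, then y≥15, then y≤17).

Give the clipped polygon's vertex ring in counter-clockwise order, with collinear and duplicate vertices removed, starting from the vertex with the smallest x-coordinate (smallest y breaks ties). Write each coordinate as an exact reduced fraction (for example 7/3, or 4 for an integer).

1. After x ≥ 6: [(6,30/17) (17,5) (18,8) (17,20) (6,274/17)]
2. After x ≤ 14: [(6,30/17) (14,70/17) (14,322/17) (6,274/17)]
3. After y ≥ 15: [(6,15) (14,15) (14,322/17) (6,274/17)]
4. After y ≤ 17: [(6,15) (14,15) (14,17) (17/2,17) (6,274/17)]
5. Canonical ring: [(6,15) (14,15) (14,17) (17/2,17) (6,274/17)]

Clipped polygon: [(6,15) (14,15) (14,17) (17/2,17) (6,274/17)]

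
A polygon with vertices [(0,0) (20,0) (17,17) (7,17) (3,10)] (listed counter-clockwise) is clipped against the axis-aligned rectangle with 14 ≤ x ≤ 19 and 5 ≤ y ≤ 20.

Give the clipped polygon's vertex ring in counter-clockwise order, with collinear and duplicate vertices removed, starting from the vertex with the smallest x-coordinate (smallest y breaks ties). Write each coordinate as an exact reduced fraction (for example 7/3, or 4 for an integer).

Clipped polygon: [(14,5) (19,5) (19,17/3) (17,17) (14,17)]

1. After x ≥ 14: [(14,0) (20,0) (17,17) (14,17)]
2. After x ≤ 19: [(14,0) (19,0) (19,17/3) (17,17) (14,17)]
3. After y ≥ 5: [(14,5) (19,5) (19,17/3) (17,17) (14,17)]
4. After y ≤ 20: [(14,5) (19,5) (19,17/3) (17,17) (14,17)]
5. Canonical ring: [(14,5) (19,5) (19,17/3) (17,17) (14,17)]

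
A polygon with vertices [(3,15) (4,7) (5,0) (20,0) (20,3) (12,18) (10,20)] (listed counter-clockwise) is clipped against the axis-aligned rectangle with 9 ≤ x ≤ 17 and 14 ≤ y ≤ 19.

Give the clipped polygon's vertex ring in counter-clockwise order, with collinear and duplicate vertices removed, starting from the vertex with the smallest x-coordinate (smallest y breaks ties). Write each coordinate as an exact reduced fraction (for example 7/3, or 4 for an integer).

1. After x ≥ 9: [(9,135/7) (9,0) (20,0) (20,3) (12,18) (10,20)]
2. After x ≤ 17: [(9,135/7) (9,0) (17,0) (17,69/8) (12,18) (10,20)]
3. After y ≥ 14: [(9,135/7) (9,14) (212/15,14) (12,18) (10,20)]
4. After y ≤ 19: [(9,19) (9,14) (212/15,14) (12,18) (11,19)]
5. Canonical ring: [(9,14) (212/15,14) (12,18) (11,19) (9,19)]

Clipped polygon: [(9,14) (212/15,14) (12,18) (11,19) (9,19)]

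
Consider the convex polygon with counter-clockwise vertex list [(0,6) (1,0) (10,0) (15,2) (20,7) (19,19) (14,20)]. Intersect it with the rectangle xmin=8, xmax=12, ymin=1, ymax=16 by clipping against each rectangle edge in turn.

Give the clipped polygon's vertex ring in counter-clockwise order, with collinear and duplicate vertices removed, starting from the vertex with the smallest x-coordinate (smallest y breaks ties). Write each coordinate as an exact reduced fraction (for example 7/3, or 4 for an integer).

1. After x ≥ 8: [(8,14) (8,0) (10,0) (15,2) (20,7) (19,19) (14,20)]
2. After x ≤ 12: [(12,18) (8,14) (8,0) (10,0) (12,4/5)]
3. After y ≥ 1: [(12,1) (12,18) (8,14) (8,1)]
4. After y ≤ 16: [(12,1) (12,16) (10,16) (8,14) (8,1)]
5. Canonical ring: [(8,1) (12,1) (12,16) (10,16) (8,14)]

Clipped polygon: [(8,1) (12,1) (12,16) (10,16) (8,14)]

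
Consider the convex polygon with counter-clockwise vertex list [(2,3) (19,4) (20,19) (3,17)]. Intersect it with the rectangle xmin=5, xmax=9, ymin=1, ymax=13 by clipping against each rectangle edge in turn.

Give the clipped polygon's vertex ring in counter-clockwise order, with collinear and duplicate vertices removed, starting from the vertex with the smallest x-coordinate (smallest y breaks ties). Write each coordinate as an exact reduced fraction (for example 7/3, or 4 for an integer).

Clipped polygon: [(5,54/17) (9,58/17) (9,13) (5,13)]

1. After x ≥ 5: [(5,54/17) (19,4) (20,19) (5,293/17)]
2. After x ≤ 9: [(5,54/17) (9,58/17) (9,301/17) (5,293/17)]
3. After y ≥ 1: [(5,54/17) (9,58/17) (9,301/17) (5,293/17)]
4. After y ≤ 13: [(5,13) (5,54/17) (9,58/17) (9,13)]
5. Canonical ring: [(5,54/17) (9,58/17) (9,13) (5,13)]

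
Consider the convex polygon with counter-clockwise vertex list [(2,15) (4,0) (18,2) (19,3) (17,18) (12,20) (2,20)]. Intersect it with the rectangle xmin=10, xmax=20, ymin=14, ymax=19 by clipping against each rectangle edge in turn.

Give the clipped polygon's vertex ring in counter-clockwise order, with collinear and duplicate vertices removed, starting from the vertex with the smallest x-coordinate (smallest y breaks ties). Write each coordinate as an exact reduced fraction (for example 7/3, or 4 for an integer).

1. After x ≥ 10: [(10,6/7) (18,2) (19,3) (17,18) (12,20) (10,20)]
2. After x ≤ 20: [(10,6/7) (18,2) (19,3) (17,18) (12,20) (10,20)]
3. After y ≥ 14: [(10,14) (263/15,14) (17,18) (12,20) (10,20)]
4. After y ≤ 19: [(10,19) (10,14) (263/15,14) (17,18) (29/2,19)]
5. Canonical ring: [(10,14) (263/15,14) (17,18) (29/2,19) (10,19)]

Clipped polygon: [(10,14) (263/15,14) (17,18) (29/2,19) (10,19)]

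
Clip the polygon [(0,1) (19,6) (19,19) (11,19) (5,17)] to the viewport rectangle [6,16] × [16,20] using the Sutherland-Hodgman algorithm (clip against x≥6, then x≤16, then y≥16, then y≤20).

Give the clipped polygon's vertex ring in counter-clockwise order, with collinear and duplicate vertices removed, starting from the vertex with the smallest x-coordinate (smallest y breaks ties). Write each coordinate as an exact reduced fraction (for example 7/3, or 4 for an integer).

1. After x ≥ 6: [(6,49/19) (19,6) (19,19) (11,19) (6,52/3)]
2. After x ≤ 16: [(6,49/19) (16,99/19) (16,19) (11,19) (6,52/3)]
3. After y ≥ 16: [(6,16) (16,16) (16,19) (11,19) (6,52/3)]
4. After y ≤ 20: [(6,16) (16,16) (16,19) (11,19) (6,52/3)]
5. Canonical ring: [(6,16) (16,16) (16,19) (11,19) (6,52/3)]

Clipped polygon: [(6,16) (16,16) (16,19) (11,19) (6,52/3)]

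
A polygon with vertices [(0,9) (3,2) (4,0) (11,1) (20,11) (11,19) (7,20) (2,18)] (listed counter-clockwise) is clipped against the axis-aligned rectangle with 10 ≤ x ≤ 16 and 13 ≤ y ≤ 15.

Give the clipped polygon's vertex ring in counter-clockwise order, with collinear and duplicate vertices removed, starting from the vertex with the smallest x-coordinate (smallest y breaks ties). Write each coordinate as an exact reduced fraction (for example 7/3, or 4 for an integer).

1. After x ≥ 10: [(10,6/7) (11,1) (20,11) (11,19) (10,77/4)]
2. After x ≤ 16: [(10,6/7) (11,1) (16,59/9) (16,131/9) (11,19) (10,77/4)]
3. After y ≥ 13: [(10,13) (16,13) (16,131/9) (11,19) (10,77/4)]
4. After y ≤ 15: [(10,15) (10,13) (16,13) (16,131/9) (31/2,15)]
5. Canonical ring: [(10,13) (16,13) (16,131/9) (31/2,15) (10,15)]

Clipped polygon: [(10,13) (16,13) (16,131/9) (31/2,15) (10,15)]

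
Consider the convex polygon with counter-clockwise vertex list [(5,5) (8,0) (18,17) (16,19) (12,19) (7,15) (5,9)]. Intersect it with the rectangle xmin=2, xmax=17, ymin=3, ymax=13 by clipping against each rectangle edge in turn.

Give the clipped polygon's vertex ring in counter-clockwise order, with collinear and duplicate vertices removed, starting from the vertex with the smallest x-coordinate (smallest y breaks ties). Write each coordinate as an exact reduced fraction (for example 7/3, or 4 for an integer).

1. After x ≥ 2: [(5,5) (8,0) (18,17) (16,19) (12,19) (7,15) (5,9)]
2. After x ≤ 17: [(5,5) (8,0) (17,153/10) (17,18) (16,19) (12,19) (7,15) (5,9)]
3. After y ≥ 3: [(5,5) (31/5,3) (166/17,3) (17,153/10) (17,18) (16,19) (12,19) (7,15) (5,9)]
4. After y ≤ 13: [(5,5) (31/5,3) (166/17,3) (266/17,13) (19/3,13) (5,9)]
5. Canonical ring: [(5,5) (31/5,3) (166/17,3) (266/17,13) (19/3,13) (5,9)]

Clipped polygon: [(5,5) (31/5,3) (166/17,3) (266/17,13) (19/3,13) (5,9)]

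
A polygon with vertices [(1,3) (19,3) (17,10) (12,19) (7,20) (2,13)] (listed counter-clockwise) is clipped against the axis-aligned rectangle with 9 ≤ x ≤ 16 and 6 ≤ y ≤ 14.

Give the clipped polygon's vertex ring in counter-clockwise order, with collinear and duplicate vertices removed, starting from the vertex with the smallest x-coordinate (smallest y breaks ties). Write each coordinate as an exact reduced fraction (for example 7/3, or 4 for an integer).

Clipped polygon: [(9,6) (16,6) (16,59/5) (133/9,14) (9,14)]

1. After x ≥ 9: [(9,3) (19,3) (17,10) (12,19) (9,98/5)]
2. After x ≤ 16: [(9,3) (16,3) (16,59/5) (12,19) (9,98/5)]
3. After y ≥ 6: [(9,6) (16,6) (16,59/5) (12,19) (9,98/5)]
4. After y ≤ 14: [(9,14) (9,6) (16,6) (16,59/5) (133/9,14)]
5. Canonical ring: [(9,6) (16,6) (16,59/5) (133/9,14) (9,14)]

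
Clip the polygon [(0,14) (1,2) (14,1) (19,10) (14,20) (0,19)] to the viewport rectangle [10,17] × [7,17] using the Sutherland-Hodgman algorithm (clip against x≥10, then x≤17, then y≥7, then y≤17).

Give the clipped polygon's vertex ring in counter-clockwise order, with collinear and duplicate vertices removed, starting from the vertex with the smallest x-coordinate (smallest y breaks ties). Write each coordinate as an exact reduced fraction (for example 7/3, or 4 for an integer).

Clipped polygon: [(10,7) (17,7) (17,14) (31/2,17) (10,17)]

1. After x ≥ 10: [(10,17/13) (14,1) (19,10) (14,20) (10,138/7)]
2. After x ≤ 17: [(10,17/13) (14,1) (17,32/5) (17,14) (14,20) (10,138/7)]
3. After y ≥ 7: [(10,7) (17,7) (17,14) (14,20) (10,138/7)]
4. After y ≤ 17: [(10,17) (10,7) (17,7) (17,14) (31/2,17)]
5. Canonical ring: [(10,7) (17,7) (17,14) (31/2,17) (10,17)]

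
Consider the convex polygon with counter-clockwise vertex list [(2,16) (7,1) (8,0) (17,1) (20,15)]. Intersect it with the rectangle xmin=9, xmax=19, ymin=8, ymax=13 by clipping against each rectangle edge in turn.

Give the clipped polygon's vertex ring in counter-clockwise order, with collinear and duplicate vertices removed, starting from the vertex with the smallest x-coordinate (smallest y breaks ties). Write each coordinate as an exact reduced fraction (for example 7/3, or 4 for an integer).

1. After x ≥ 9: [(9,281/18) (9,1/9) (17,1) (20,15)]
2. After x ≤ 19: [(19,271/18) (9,281/18) (9,1/9) (17,1) (19,31/3)]
3. After y ≥ 8: [(19,271/18) (9,281/18) (9,8) (37/2,8) (19,31/3)]
4. After y ≤ 13: [(19,13) (9,13) (9,8) (37/2,8) (19,31/3)]
5. Canonical ring: [(9,8) (37/2,8) (19,31/3) (19,13) (9,13)]

Clipped polygon: [(9,8) (37/2,8) (19,31/3) (19,13) (9,13)]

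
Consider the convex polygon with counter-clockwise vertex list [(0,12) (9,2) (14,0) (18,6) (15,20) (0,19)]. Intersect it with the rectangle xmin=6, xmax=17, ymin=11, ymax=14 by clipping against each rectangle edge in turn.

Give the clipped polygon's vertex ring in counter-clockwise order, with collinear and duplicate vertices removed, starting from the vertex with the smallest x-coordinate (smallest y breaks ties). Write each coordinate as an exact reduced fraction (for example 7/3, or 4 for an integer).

Clipped polygon: [(6,11) (237/14,11) (114/7,14) (6,14)]

1. After x ≥ 6: [(6,16/3) (9,2) (14,0) (18,6) (15,20) (6,97/5)]
2. After x ≤ 17: [(6,16/3) (9,2) (14,0) (17,9/2) (17,32/3) (15,20) (6,97/5)]
3. After y ≥ 11: [(6,11) (237/14,11) (15,20) (6,97/5)]
4. After y ≤ 14: [(6,14) (6,11) (237/14,11) (114/7,14)]
5. Canonical ring: [(6,11) (237/14,11) (114/7,14) (6,14)]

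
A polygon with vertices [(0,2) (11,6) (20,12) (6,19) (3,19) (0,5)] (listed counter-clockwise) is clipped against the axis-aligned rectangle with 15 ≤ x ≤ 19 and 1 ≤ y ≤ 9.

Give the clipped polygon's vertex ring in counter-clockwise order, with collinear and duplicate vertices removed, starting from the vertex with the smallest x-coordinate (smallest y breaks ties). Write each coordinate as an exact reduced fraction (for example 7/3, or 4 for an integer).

1. After x ≥ 15: [(15,26/3) (20,12) (15,29/2)]
2. After x ≤ 19: [(15,26/3) (19,34/3) (19,25/2) (15,29/2)]
3. After y ≥ 1: [(15,26/3) (19,34/3) (19,25/2) (15,29/2)]
4. After y ≤ 9: [(15,9) (15,26/3) (31/2,9)]
5. Canonical ring: [(15,26/3) (31/2,9) (15,9)]

Clipped polygon: [(15,26/3) (31/2,9) (15,9)]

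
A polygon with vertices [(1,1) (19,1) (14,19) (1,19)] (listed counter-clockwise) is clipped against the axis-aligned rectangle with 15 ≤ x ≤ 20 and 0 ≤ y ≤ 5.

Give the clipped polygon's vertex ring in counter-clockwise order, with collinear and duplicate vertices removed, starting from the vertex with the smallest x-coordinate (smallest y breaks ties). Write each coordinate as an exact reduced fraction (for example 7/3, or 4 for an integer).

Clipped polygon: [(15,1) (19,1) (161/9,5) (15,5)]

1. After x ≥ 15: [(15,1) (19,1) (15,77/5)]
2. After x ≤ 20: [(15,1) (19,1) (15,77/5)]
3. After y ≥ 0: [(15,1) (19,1) (15,77/5)]
4. After y ≤ 5: [(15,5) (15,1) (19,1) (161/9,5)]
5. Canonical ring: [(15,1) (19,1) (161/9,5) (15,5)]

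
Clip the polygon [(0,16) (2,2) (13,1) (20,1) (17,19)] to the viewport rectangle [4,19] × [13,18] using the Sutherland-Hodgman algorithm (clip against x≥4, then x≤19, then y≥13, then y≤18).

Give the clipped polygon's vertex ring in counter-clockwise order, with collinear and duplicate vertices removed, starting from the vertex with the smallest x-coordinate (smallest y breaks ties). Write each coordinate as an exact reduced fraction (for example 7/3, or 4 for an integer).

Clipped polygon: [(4,13) (18,13) (103/6,18) (34/3,18) (4,284/17)]

1. After x ≥ 4: [(4,284/17) (4,20/11) (13,1) (20,1) (17,19)]
2. After x ≤ 19: [(4,284/17) (4,20/11) (13,1) (19,1) (19,7) (17,19)]
3. After y ≥ 13: [(4,284/17) (4,13) (18,13) (17,19)]
4. After y ≤ 18: [(34/3,18) (4,284/17) (4,13) (18,13) (103/6,18)]
5. Canonical ring: [(4,13) (18,13) (103/6,18) (34/3,18) (4,284/17)]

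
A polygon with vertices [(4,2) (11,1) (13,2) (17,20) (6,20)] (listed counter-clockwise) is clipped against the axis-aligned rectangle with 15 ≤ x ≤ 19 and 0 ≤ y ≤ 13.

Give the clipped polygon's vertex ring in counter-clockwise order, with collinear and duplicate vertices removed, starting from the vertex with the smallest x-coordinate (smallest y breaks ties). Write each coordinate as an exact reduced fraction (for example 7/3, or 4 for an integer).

Clipped polygon: [(15,11) (139/9,13) (15,13)]

1. After x ≥ 15: [(15,11) (17,20) (15,20)]
2. After x ≤ 19: [(15,11) (17,20) (15,20)]
3. After y ≥ 0: [(15,11) (17,20) (15,20)]
4. After y ≤ 13: [(15,13) (15,11) (139/9,13)]
5. Canonical ring: [(15,11) (139/9,13) (15,13)]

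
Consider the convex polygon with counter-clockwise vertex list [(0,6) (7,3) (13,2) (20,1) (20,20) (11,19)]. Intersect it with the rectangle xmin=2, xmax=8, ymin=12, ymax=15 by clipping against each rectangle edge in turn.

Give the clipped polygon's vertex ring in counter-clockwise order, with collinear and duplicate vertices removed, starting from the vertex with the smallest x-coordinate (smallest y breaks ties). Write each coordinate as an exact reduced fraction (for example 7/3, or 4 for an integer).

Clipped polygon: [(66/13,12) (8,12) (8,15) (99/13,15)]

1. After x ≥ 2: [(2,92/11) (2,36/7) (7,3) (13,2) (20,1) (20,20) (11,19)]
2. After x ≤ 8: [(8,170/11) (2,92/11) (2,36/7) (7,3) (8,17/6)]
3. After y ≥ 12: [(8,12) (8,170/11) (66/13,12)]
4. After y ≤ 15: [(8,12) (8,15) (99/13,15) (66/13,12)]
5. Canonical ring: [(66/13,12) (8,12) (8,15) (99/13,15)]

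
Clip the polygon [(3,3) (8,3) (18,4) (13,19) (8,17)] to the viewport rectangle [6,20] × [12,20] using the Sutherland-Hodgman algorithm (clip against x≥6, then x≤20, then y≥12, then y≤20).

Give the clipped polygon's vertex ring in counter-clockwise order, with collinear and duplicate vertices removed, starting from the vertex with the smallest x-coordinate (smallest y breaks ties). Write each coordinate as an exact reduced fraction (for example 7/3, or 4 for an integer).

1. After x ≥ 6: [(6,57/5) (6,3) (8,3) (18,4) (13,19) (8,17)]
2. After x ≤ 20: [(6,57/5) (6,3) (8,3) (18,4) (13,19) (8,17)]
3. After y ≥ 12: [(87/14,12) (46/3,12) (13,19) (8,17)]
4. After y ≤ 20: [(87/14,12) (46/3,12) (13,19) (8,17)]
5. Canonical ring: [(87/14,12) (46/3,12) (13,19) (8,17)]

Clipped polygon: [(87/14,12) (46/3,12) (13,19) (8,17)]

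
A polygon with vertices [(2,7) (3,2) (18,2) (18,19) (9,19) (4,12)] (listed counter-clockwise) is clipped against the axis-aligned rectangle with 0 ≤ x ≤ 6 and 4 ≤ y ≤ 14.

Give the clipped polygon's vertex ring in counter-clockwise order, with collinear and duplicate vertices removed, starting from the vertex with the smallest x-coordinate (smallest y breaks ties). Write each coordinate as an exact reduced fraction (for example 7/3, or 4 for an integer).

1. After x ≥ 0: [(2,7) (3,2) (18,2) (18,19) (9,19) (4,12)]
2. After x ≤ 6: [(2,7) (3,2) (6,2) (6,74/5) (4,12)]
3. After y ≥ 4: [(2,7) (13/5,4) (6,4) (6,74/5) (4,12)]
4. After y ≤ 14: [(2,7) (13/5,4) (6,4) (6,14) (38/7,14) (4,12)]
5. Canonical ring: [(2,7) (13/5,4) (6,4) (6,14) (38/7,14) (4,12)]

Clipped polygon: [(2,7) (13/5,4) (6,4) (6,14) (38/7,14) (4,12)]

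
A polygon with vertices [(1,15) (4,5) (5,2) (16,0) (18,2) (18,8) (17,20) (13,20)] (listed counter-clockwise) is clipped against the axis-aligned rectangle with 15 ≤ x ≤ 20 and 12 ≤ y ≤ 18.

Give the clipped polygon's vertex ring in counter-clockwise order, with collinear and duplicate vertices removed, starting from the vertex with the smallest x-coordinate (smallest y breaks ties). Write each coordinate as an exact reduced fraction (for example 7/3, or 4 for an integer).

Clipped polygon: [(15,12) (53/3,12) (103/6,18) (15,18)]

1. After x ≥ 15: [(15,2/11) (16,0) (18,2) (18,8) (17,20) (15,20)]
2. After x ≤ 20: [(15,2/11) (16,0) (18,2) (18,8) (17,20) (15,20)]
3. After y ≥ 12: [(15,12) (53/3,12) (17,20) (15,20)]
4. After y ≤ 18: [(15,18) (15,12) (53/3,12) (103/6,18)]
5. Canonical ring: [(15,12) (53/3,12) (103/6,18) (15,18)]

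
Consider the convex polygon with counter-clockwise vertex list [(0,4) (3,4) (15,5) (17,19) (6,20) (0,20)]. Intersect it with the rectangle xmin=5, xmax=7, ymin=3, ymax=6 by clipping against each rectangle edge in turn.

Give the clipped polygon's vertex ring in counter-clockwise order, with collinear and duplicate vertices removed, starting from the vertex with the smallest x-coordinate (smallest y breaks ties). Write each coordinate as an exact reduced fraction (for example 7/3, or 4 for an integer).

Clipped polygon: [(5,25/6) (7,13/3) (7,6) (5,6)]

1. After x ≥ 5: [(5,25/6) (15,5) (17,19) (6,20) (5,20)]
2. After x ≤ 7: [(5,25/6) (7,13/3) (7,219/11) (6,20) (5,20)]
3. After y ≥ 3: [(5,25/6) (7,13/3) (7,219/11) (6,20) (5,20)]
4. After y ≤ 6: [(5,6) (5,25/6) (7,13/3) (7,6)]
5. Canonical ring: [(5,25/6) (7,13/3) (7,6) (5,6)]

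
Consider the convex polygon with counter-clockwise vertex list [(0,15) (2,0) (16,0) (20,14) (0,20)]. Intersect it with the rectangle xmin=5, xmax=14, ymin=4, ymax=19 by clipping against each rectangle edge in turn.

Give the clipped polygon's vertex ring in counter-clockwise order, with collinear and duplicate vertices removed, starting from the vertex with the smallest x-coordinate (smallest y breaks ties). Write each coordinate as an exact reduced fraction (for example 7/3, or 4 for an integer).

1. After x ≥ 5: [(5,0) (16,0) (20,14) (5,37/2)]
2. After x ≤ 14: [(5,0) (14,0) (14,79/5) (5,37/2)]
3. After y ≥ 4: [(5,4) (14,4) (14,79/5) (5,37/2)]
4. After y ≤ 19: [(5,4) (14,4) (14,79/5) (5,37/2)]
5. Canonical ring: [(5,4) (14,4) (14,79/5) (5,37/2)]

Clipped polygon: [(5,4) (14,4) (14,79/5) (5,37/2)]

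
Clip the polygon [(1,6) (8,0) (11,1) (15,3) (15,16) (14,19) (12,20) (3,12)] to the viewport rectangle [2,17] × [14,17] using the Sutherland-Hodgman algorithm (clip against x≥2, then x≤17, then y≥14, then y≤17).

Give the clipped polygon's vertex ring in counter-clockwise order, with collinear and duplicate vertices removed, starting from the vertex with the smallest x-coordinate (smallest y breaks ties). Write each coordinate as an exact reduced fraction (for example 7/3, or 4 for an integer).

Clipped polygon: [(21/4,14) (15,14) (15,16) (44/3,17) (69/8,17)]

1. After x ≥ 2: [(2,9) (2,36/7) (8,0) (11,1) (15,3) (15,16) (14,19) (12,20) (3,12)]
2. After x ≤ 17: [(2,9) (2,36/7) (8,0) (11,1) (15,3) (15,16) (14,19) (12,20) (3,12)]
3. After y ≥ 14: [(15,14) (15,16) (14,19) (12,20) (21/4,14)]
4. After y ≤ 17: [(15,14) (15,16) (44/3,17) (69/8,17) (21/4,14)]
5. Canonical ring: [(21/4,14) (15,14) (15,16) (44/3,17) (69/8,17)]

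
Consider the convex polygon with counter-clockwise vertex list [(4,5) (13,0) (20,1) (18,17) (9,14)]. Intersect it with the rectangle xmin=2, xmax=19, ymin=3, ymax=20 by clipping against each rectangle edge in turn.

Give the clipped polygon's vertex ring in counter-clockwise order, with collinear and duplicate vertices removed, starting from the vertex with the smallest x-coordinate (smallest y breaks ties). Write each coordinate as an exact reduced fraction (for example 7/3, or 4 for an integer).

Clipped polygon: [(4,5) (38/5,3) (19,3) (19,9) (18,17) (9,14)]

1. After x ≥ 2: [(4,5) (13,0) (20,1) (18,17) (9,14)]
2. After x ≤ 19: [(4,5) (13,0) (19,6/7) (19,9) (18,17) (9,14)]
3. After y ≥ 3: [(4,5) (38/5,3) (19,3) (19,9) (18,17) (9,14)]
4. After y ≤ 20: [(4,5) (38/5,3) (19,3) (19,9) (18,17) (9,14)]
5. Canonical ring: [(4,5) (38/5,3) (19,3) (19,9) (18,17) (9,14)]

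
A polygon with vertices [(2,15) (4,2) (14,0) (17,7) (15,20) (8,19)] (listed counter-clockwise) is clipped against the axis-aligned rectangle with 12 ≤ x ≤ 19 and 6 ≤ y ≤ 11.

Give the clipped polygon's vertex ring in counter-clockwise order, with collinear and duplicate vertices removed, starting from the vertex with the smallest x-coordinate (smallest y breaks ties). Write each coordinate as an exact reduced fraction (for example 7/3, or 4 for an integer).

Clipped polygon: [(12,6) (116/7,6) (17,7) (213/13,11) (12,11)]

1. After x ≥ 12: [(12,2/5) (14,0) (17,7) (15,20) (12,137/7)]
2. After x ≤ 19: [(12,2/5) (14,0) (17,7) (15,20) (12,137/7)]
3. After y ≥ 6: [(12,6) (116/7,6) (17,7) (15,20) (12,137/7)]
4. After y ≤ 11: [(12,11) (12,6) (116/7,6) (17,7) (213/13,11)]
5. Canonical ring: [(12,6) (116/7,6) (17,7) (213/13,11) (12,11)]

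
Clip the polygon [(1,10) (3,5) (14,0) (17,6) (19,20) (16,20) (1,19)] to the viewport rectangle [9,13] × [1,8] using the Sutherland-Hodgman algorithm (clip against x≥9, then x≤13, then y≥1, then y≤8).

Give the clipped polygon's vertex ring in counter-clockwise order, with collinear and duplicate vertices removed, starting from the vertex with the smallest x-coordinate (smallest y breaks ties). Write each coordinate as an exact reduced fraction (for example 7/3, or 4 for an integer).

Clipped polygon: [(9,25/11) (59/5,1) (13,1) (13,8) (9,8)]

1. After x ≥ 9: [(9,25/11) (14,0) (17,6) (19,20) (16,20) (9,293/15)]
2. After x ≤ 13: [(9,25/11) (13,5/11) (13,99/5) (9,293/15)]
3. After y ≥ 1: [(9,25/11) (59/5,1) (13,1) (13,99/5) (9,293/15)]
4. After y ≤ 8: [(9,8) (9,25/11) (59/5,1) (13,1) (13,8)]
5. Canonical ring: [(9,25/11) (59/5,1) (13,1) (13,8) (9,8)]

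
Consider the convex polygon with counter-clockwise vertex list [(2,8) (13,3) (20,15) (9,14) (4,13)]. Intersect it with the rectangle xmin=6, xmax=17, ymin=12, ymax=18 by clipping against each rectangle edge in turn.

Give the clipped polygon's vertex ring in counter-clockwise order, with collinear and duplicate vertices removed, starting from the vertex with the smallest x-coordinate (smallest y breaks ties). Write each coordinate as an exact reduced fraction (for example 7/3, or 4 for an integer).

1. After x ≥ 6: [(6,68/11) (13,3) (20,15) (9,14) (6,67/5)]
2. After x ≤ 17: [(6,68/11) (13,3) (17,69/7) (17,162/11) (9,14) (6,67/5)]
3. After y ≥ 12: [(6,12) (17,12) (17,162/11) (9,14) (6,67/5)]
4. After y ≤ 18: [(6,12) (17,12) (17,162/11) (9,14) (6,67/5)]
5. Canonical ring: [(6,12) (17,12) (17,162/11) (9,14) (6,67/5)]

Clipped polygon: [(6,12) (17,12) (17,162/11) (9,14) (6,67/5)]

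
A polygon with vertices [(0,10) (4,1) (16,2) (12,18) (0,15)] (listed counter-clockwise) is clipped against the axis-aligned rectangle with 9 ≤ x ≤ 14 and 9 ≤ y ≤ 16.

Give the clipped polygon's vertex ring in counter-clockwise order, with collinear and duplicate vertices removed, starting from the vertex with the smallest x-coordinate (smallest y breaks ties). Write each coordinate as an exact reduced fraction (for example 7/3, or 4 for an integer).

Clipped polygon: [(9,9) (14,9) (14,10) (25/2,16) (9,16)]

1. After x ≥ 9: [(9,17/12) (16,2) (12,18) (9,69/4)]
2. After x ≤ 14: [(9,17/12) (14,11/6) (14,10) (12,18) (9,69/4)]
3. After y ≥ 9: [(9,9) (14,9) (14,10) (12,18) (9,69/4)]
4. After y ≤ 16: [(9,16) (9,9) (14,9) (14,10) (25/2,16)]
5. Canonical ring: [(9,9) (14,9) (14,10) (25/2,16) (9,16)]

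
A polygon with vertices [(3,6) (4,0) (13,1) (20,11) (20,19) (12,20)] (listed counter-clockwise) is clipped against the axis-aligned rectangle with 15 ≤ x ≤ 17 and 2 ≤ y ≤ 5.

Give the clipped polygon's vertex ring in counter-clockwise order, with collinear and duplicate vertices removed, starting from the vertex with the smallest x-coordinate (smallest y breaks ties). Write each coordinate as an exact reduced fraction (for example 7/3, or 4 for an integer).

Clipped polygon: [(15,27/7) (79/5,5) (15,5)]

1. After x ≥ 15: [(15,27/7) (20,11) (20,19) (15,157/8)]
2. After x ≤ 17: [(15,27/7) (17,47/7) (17,155/8) (15,157/8)]
3. After y ≥ 2: [(15,27/7) (17,47/7) (17,155/8) (15,157/8)]
4. After y ≤ 5: [(15,5) (15,27/7) (79/5,5)]
5. Canonical ring: [(15,27/7) (79/5,5) (15,5)]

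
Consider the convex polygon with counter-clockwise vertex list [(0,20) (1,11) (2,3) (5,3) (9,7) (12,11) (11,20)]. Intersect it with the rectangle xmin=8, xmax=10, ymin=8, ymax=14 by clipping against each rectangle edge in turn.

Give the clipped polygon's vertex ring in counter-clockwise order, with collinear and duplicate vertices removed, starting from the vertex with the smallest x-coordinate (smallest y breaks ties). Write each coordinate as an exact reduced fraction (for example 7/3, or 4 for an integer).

1. After x ≥ 8: [(8,20) (8,6) (9,7) (12,11) (11,20)]
2. After x ≤ 10: [(10,20) (8,20) (8,6) (9,7) (10,25/3)]
3. After y ≥ 8: [(10,20) (8,20) (8,8) (39/4,8) (10,25/3)]
4. After y ≤ 14: [(10,14) (8,14) (8,8) (39/4,8) (10,25/3)]
5. Canonical ring: [(8,8) (39/4,8) (10,25/3) (10,14) (8,14)]

Clipped polygon: [(8,8) (39/4,8) (10,25/3) (10,14) (8,14)]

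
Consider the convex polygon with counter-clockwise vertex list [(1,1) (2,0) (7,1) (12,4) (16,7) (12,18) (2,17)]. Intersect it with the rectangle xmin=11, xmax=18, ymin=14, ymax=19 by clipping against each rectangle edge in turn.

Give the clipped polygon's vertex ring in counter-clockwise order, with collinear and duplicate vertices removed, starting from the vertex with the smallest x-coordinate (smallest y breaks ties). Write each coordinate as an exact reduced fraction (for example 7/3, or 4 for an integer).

Clipped polygon: [(11,14) (148/11,14) (12,18) (11,179/10)]

1. After x ≥ 11: [(11,17/5) (12,4) (16,7) (12,18) (11,179/10)]
2. After x ≤ 18: [(11,17/5) (12,4) (16,7) (12,18) (11,179/10)]
3. After y ≥ 14: [(11,14) (148/11,14) (12,18) (11,179/10)]
4. After y ≤ 19: [(11,14) (148/11,14) (12,18) (11,179/10)]
5. Canonical ring: [(11,14) (148/11,14) (12,18) (11,179/10)]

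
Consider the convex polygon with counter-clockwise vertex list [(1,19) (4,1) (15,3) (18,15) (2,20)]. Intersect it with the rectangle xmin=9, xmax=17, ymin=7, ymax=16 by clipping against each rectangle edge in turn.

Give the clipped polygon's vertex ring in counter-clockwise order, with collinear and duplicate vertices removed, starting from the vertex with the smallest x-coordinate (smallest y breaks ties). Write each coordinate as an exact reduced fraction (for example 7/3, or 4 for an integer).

Clipped polygon: [(9,7) (16,7) (17,11) (17,245/16) (74/5,16) (9,16)]

1. After x ≥ 9: [(9,21/11) (15,3) (18,15) (9,285/16)]
2. After x ≤ 17: [(9,21/11) (15,3) (17,11) (17,245/16) (9,285/16)]
3. After y ≥ 7: [(9,7) (16,7) (17,11) (17,245/16) (9,285/16)]
4. After y ≤ 16: [(9,16) (9,7) (16,7) (17,11) (17,245/16) (74/5,16)]
5. Canonical ring: [(9,7) (16,7) (17,11) (17,245/16) (74/5,16) (9,16)]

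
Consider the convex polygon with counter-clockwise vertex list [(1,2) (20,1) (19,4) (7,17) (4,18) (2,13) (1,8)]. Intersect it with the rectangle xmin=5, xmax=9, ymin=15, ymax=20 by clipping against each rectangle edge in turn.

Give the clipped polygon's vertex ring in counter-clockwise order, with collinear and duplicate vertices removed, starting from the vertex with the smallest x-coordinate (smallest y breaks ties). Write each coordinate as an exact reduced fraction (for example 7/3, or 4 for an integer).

Clipped polygon: [(5,15) (115/13,15) (7,17) (5,53/3)]

1. After x ≥ 5: [(5,34/19) (20,1) (19,4) (7,17) (5,53/3)]
2. After x ≤ 9: [(5,34/19) (9,30/19) (9,89/6) (7,17) (5,53/3)]
3. After y ≥ 15: [(5,15) (115/13,15) (7,17) (5,53/3)]
4. After y ≤ 20: [(5,15) (115/13,15) (7,17) (5,53/3)]
5. Canonical ring: [(5,15) (115/13,15) (7,17) (5,53/3)]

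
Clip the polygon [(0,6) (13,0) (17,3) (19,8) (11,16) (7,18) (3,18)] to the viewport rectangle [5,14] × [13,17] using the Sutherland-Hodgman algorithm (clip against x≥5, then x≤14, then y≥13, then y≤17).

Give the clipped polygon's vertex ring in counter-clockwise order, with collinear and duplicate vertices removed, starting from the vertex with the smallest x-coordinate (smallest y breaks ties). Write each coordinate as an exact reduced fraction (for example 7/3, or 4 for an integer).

1. After x ≥ 5: [(5,48/13) (13,0) (17,3) (19,8) (11,16) (7,18) (5,18)]
2. After x ≤ 14: [(5,48/13) (13,0) (14,3/4) (14,13) (11,16) (7,18) (5,18)]
3. After y ≥ 13: [(5,13) (14,13) (14,13) (11,16) (7,18) (5,18)]
4. After y ≤ 17: [(5,17) (5,13) (14,13) (14,13) (11,16) (9,17)]
5. Canonical ring: [(5,13) (14,13) (11,16) (9,17) (5,17)]

Clipped polygon: [(5,13) (14,13) (11,16) (9,17) (5,17)]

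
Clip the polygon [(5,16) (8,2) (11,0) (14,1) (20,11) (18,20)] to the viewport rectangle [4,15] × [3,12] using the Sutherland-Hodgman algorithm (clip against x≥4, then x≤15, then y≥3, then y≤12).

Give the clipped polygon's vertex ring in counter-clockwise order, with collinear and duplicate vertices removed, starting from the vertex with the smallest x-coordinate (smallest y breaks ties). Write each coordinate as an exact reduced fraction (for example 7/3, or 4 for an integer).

Clipped polygon: [(41/7,12) (109/14,3) (15,3) (15,12)]

1. After x ≥ 4: [(5,16) (8,2) (11,0) (14,1) (20,11) (18,20)]
2. After x ≤ 15: [(15,248/13) (5,16) (8,2) (11,0) (14,1) (15,8/3)]
3. After y ≥ 3: [(15,3) (15,248/13) (5,16) (109/14,3)]
4. After y ≤ 12: [(15,3) (15,12) (41/7,12) (109/14,3)]
5. Canonical ring: [(41/7,12) (109/14,3) (15,3) (15,12)]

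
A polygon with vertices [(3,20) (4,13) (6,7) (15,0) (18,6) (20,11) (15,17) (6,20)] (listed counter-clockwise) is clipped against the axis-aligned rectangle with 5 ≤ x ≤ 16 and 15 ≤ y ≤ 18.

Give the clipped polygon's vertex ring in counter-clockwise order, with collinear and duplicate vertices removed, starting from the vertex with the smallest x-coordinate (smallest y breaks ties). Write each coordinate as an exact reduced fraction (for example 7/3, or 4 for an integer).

Clipped polygon: [(5,15) (16,15) (16,79/5) (15,17) (12,18) (5,18)]

1. After x ≥ 5: [(5,20) (5,10) (6,7) (15,0) (18,6) (20,11) (15,17) (6,20)]
2. After x ≤ 16: [(5,20) (5,10) (6,7) (15,0) (16,2) (16,79/5) (15,17) (6,20)]
3. After y ≥ 15: [(5,20) (5,15) (16,15) (16,79/5) (15,17) (6,20)]
4. After y ≤ 18: [(5,18) (5,15) (16,15) (16,79/5) (15,17) (12,18)]
5. Canonical ring: [(5,15) (16,15) (16,79/5) (15,17) (12,18) (5,18)]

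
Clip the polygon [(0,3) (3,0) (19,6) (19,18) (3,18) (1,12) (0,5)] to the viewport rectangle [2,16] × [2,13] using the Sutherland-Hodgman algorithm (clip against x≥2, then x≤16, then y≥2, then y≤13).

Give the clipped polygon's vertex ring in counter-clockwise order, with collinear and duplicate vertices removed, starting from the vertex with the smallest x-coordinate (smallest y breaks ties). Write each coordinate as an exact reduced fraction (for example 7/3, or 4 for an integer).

1. After x ≥ 2: [(2,1) (3,0) (19,6) (19,18) (3,18) (2,15)]
2. After x ≤ 16: [(2,1) (3,0) (16,39/8) (16,18) (3,18) (2,15)]
3. After y ≥ 2: [(2,2) (25/3,2) (16,39/8) (16,18) (3,18) (2,15)]
4. After y ≤ 13: [(2,13) (2,2) (25/3,2) (16,39/8) (16,13)]
5. Canonical ring: [(2,2) (25/3,2) (16,39/8) (16,13) (2,13)]

Clipped polygon: [(2,2) (25/3,2) (16,39/8) (16,13) (2,13)]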